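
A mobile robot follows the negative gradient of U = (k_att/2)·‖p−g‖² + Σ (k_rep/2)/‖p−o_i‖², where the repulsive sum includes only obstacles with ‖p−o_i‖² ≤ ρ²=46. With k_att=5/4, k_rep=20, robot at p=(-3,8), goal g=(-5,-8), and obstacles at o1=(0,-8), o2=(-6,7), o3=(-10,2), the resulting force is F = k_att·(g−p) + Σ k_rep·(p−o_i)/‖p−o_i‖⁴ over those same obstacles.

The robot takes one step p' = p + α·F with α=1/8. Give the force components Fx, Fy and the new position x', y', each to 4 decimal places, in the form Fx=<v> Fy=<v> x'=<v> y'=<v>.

Fx=-1.9000 Fy=-19.8000 x'=-3.2375 y'=5.5250

F_att = 5/4·(g−p) = 5/4·(-2,-16) = (-2.5000,-20.0000)
o1: d²=265 > ρ²=46 → inactive
o2: d²=10 ≤ ρ²=46; F_rep = 20·(3,1)/10² = (0.6000,0.2000)
o3: d²=85 > ρ²=46 → inactive
F = F_att + ΣF_rep = (-1.9000,-19.8000)
p' = p + 1/8·F = (-3.2375,5.5250)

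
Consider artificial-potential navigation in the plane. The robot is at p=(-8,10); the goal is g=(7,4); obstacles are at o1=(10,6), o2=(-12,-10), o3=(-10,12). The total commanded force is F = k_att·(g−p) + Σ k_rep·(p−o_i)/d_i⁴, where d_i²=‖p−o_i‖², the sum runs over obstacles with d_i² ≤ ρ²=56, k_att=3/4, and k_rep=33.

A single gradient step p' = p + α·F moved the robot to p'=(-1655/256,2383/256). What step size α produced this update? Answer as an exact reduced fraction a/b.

F_att = 3/4·(g−p) = 3/4·(15,-6) = (11.2500,-4.5000)
o1: d²=340 > ρ²=56 → inactive
o2: d²=416 > ρ²=56 → inactive
o3: d²=8 ≤ ρ²=56; F_rep = 33·(2,-2)/8² = (1.0312,-1.0312)
F = F_att + ΣF_rep = (12.2812,-5.5312)
Δp = p'−p = (1.5352,-0.6914); α = Δx/Fx = (393/256) / (393/32) = 1/8
check: Δy/Fy = (-177/256) / (-177/32) = 1/8 ✓

α = 1/8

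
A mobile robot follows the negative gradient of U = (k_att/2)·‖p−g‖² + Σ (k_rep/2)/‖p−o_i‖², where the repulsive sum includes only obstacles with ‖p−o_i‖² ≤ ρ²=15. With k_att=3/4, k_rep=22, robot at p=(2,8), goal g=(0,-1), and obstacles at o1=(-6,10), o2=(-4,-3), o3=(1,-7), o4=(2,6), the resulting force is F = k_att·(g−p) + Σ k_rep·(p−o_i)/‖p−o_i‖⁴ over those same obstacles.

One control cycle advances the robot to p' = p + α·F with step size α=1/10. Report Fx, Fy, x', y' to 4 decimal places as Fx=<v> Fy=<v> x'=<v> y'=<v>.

F_att = 3/4·(g−p) = 3/4·(-2,-9) = (-1.5000,-6.7500)
o1: d²=68 > ρ²=15 → inactive
o2: d²=157 > ρ²=15 → inactive
o3: d²=226 > ρ²=15 → inactive
o4: d²=4 ≤ ρ²=15; F_rep = 22·(0,2)/4² = (0.0000,2.7500)
F = F_att + ΣF_rep = (-1.5000,-4.0000)
p' = p + 1/10·F = (1.8500,7.6000)

Fx=-1.5000 Fy=-4.0000 x'=1.8500 y'=7.6000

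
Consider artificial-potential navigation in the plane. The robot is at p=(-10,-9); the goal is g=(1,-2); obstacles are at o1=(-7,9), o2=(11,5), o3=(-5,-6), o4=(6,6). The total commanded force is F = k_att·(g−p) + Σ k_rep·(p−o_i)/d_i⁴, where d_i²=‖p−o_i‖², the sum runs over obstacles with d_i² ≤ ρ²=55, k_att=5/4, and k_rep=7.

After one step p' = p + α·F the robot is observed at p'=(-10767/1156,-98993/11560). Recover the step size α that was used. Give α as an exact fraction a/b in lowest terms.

F_att = 5/4·(g−p) = 5/4·(11,7) = (13.7500,8.7500)
o1: d²=333 > ρ²=55 → inactive
o2: d²=637 > ρ²=55 → inactive
o3: d²=34 ≤ ρ²=55; F_rep = 7·(-5,-3)/34² = (-0.0303,-0.0182)
o4: d²=481 > ρ²=55 → inactive
F = F_att + ΣF_rep = (13.7197,8.7318)
Δp = p'−p = (0.6860,0.4366); α = Δx/Fx = (793/1156) / (3965/289) = 1/20
check: Δy/Fy = (5047/11560) / (5047/578) = 1/20 ✓

α = 1/20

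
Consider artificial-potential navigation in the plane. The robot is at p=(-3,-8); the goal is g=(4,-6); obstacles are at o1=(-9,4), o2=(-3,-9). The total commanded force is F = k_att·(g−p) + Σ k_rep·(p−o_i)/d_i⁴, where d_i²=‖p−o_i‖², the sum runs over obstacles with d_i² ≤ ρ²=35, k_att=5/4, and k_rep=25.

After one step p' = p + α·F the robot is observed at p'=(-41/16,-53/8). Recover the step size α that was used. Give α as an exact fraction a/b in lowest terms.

F_att = 5/4·(g−p) = 5/4·(7,2) = (8.7500,2.5000)
o1: d²=180 > ρ²=35 → inactive
o2: d²=1 ≤ ρ²=35; F_rep = 25·(0,1)/1² = (0.0000,25.0000)
F = F_att + ΣF_rep = (8.7500,27.5000)
Δp = p'−p = (0.4375,1.3750); α = Δx/Fx = (7/16) / (35/4) = 1/20
check: Δy/Fy = (11/8) / (55/2) = 1/20 ✓

α = 1/20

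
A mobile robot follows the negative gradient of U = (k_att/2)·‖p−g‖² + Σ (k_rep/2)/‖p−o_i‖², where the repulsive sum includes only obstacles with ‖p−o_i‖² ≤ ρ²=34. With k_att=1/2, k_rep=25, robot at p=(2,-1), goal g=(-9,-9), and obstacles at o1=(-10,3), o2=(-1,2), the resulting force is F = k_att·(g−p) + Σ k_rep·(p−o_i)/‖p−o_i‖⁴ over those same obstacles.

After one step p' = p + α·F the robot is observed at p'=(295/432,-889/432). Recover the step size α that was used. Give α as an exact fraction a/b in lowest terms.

α = 1/4

F_att = 1/2·(g−p) = 1/2·(-11,-8) = (-5.5000,-4.0000)
o1: d²=160 > ρ²=34 → inactive
o2: d²=18 ≤ ρ²=34; F_rep = 25·(3,-3)/18² = (0.2315,-0.2315)
F = F_att + ΣF_rep = (-5.2685,-4.2315)
Δp = p'−p = (-1.3171,-1.0579); α = Δx/Fx = (-569/432) / (-569/108) = 1/4
check: Δy/Fy = (-457/432) / (-457/108) = 1/4 ✓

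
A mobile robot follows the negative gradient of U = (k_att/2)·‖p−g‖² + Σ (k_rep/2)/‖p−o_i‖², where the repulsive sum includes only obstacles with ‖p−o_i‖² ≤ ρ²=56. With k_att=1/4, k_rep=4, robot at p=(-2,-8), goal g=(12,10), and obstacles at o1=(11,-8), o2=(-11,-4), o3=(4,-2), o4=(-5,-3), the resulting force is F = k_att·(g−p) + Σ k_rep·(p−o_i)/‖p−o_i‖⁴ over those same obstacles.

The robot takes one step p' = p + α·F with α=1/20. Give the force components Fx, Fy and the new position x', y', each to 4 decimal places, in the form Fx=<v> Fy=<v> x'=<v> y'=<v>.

F_att = 1/4·(g−p) = 1/4·(14,18) = (3.5000,4.5000)
o1: d²=169 > ρ²=56 → inactive
o2: d²=97 > ρ²=56 → inactive
o3: d²=72 > ρ²=56 → inactive
o4: d²=34 ≤ ρ²=56; F_rep = 4·(3,-5)/34² = (0.0104,-0.0173)
F = F_att + ΣF_rep = (3.5104,4.4827)
p' = p + 1/20·F = (-1.8245,-7.7759)

Fx=3.5104 Fy=4.4827 x'=-1.8245 y'=-7.7759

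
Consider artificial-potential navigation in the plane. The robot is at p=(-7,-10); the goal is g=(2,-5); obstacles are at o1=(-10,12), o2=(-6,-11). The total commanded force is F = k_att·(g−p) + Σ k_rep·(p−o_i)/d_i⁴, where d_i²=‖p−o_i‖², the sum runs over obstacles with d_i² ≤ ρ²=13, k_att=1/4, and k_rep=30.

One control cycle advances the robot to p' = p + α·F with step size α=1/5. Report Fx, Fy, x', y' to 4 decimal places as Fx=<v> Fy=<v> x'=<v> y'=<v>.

Fx=-5.2500 Fy=8.7500 x'=-8.0500 y'=-8.2500

F_att = 1/4·(g−p) = 1/4·(9,5) = (2.2500,1.2500)
o1: d²=493 > ρ²=13 → inactive
o2: d²=2 ≤ ρ²=13; F_rep = 30·(-1,1)/2² = (-7.5000,7.5000)
F = F_att + ΣF_rep = (-5.2500,8.7500)
p' = p + 1/5·F = (-8.0500,-8.2500)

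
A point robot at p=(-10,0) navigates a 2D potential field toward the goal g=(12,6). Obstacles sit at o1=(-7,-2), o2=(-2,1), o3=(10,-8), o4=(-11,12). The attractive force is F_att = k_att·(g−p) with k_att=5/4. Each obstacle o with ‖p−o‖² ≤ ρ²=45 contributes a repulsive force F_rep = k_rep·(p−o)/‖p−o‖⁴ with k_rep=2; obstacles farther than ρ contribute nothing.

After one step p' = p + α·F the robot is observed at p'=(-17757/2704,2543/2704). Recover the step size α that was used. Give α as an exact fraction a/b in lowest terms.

α = 1/8

F_att = 5/4·(g−p) = 5/4·(22,6) = (27.5000,7.5000)
o1: d²=13 ≤ ρ²=45; F_rep = 2·(-3,2)/13² = (-0.0355,0.0237)
o2: d²=65 > ρ²=45 → inactive
o3: d²=464 > ρ²=45 → inactive
o4: d²=145 > ρ²=45 → inactive
F = F_att + ΣF_rep = (27.4645,7.5237)
Δp = p'−p = (3.4331,0.9405); α = Δx/Fx = (9283/2704) / (9283/338) = 1/8
check: Δy/Fy = (2543/2704) / (2543/338) = 1/8 ✓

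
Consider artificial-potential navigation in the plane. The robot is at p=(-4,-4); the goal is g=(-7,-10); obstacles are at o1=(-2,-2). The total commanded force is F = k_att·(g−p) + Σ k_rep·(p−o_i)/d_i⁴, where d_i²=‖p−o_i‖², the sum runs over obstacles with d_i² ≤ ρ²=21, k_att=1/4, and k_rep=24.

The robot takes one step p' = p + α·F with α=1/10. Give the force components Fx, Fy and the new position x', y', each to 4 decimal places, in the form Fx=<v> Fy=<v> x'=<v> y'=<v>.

F_att = 1/4·(g−p) = 1/4·(-3,-6) = (-0.7500,-1.5000)
o1: d²=8 ≤ ρ²=21; F_rep = 24·(-2,-2)/8² = (-0.7500,-0.7500)
F = F_att + ΣF_rep = (-1.5000,-2.2500)
p' = p + 1/10·F = (-4.1500,-4.2250)

Fx=-1.5000 Fy=-2.2500 x'=-4.1500 y'=-4.2250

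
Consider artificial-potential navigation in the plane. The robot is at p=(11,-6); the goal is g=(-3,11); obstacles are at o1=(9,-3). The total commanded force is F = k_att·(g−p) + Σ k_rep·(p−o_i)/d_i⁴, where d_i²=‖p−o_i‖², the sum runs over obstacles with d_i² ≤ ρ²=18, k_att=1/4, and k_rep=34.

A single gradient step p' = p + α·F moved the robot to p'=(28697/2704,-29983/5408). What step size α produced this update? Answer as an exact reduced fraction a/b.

F_att = 1/4·(g−p) = 1/4·(-14,17) = (-3.5000,4.2500)
o1: d²=13 ≤ ρ²=18; F_rep = 34·(2,-3)/13² = (0.4024,-0.6036)
F = F_att + ΣF_rep = (-3.0976,3.6464)
Δp = p'−p = (-0.3872,0.4558); α = Δx/Fx = (-1047/2704) / (-1047/338) = 1/8
check: Δy/Fy = (2465/5408) / (2465/676) = 1/8 ✓

α = 1/8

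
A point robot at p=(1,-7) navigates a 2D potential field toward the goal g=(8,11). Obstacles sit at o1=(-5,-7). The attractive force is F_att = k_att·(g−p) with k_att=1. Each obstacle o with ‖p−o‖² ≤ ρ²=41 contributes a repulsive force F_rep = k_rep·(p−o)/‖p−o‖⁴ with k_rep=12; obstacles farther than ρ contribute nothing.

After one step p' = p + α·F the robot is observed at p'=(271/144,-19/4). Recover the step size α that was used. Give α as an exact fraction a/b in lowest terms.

F_att = 1·(g−p) = 1·(7,18) = (7.0000,18.0000)
o1: d²=36 ≤ ρ²=41; F_rep = 12·(6,0)/36² = (0.0556,0.0000)
F = F_att + ΣF_rep = (7.0556,18.0000)
Δp = p'−p = (0.8819,2.2500); α = Δx/Fx = (127/144) / (127/18) = 1/8
check: Δy/Fy = (9/4) / (18) = 1/8 ✓

α = 1/8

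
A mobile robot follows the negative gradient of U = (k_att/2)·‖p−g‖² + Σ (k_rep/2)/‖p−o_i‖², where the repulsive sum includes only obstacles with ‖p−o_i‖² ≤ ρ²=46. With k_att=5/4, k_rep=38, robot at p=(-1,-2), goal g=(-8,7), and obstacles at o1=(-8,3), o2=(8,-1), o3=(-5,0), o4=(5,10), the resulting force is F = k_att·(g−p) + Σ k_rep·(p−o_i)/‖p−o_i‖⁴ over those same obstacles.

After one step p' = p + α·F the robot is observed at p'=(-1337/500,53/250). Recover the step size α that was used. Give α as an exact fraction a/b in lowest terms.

F_att = 5/4·(g−p) = 5/4·(-7,9) = (-8.7500,11.2500)
o1: d²=74 > ρ²=46 → inactive
o2: d²=82 > ρ²=46 → inactive
o3: d²=20 ≤ ρ²=46; F_rep = 38·(4,-2)/20² = (0.3800,-0.1900)
o4: d²=180 > ρ²=46 → inactive
F = F_att + ΣF_rep = (-8.3700,11.0600)
Δp = p'−p = (-1.6740,2.2120); α = Δx/Fx = (-837/500) / (-837/100) = 1/5
check: Δy/Fy = (553/250) / (553/50) = 1/5 ✓

α = 1/5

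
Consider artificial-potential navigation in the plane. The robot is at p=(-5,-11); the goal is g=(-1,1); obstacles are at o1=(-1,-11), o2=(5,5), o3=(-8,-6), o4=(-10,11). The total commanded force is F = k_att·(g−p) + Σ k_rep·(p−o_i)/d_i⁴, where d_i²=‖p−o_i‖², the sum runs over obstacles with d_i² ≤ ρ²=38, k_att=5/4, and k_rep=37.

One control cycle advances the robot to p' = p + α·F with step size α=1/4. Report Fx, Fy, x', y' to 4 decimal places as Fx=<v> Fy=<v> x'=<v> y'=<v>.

F_att = 5/4·(g−p) = 5/4·(4,12) = (5.0000,15.0000)
o1: d²=16 ≤ ρ²=38; F_rep = 37·(-4,0)/16² = (-0.5781,0.0000)
o2: d²=356 > ρ²=38 → inactive
o3: d²=34 ≤ ρ²=38; F_rep = 37·(3,-5)/34² = (0.0960,-0.1600)
o4: d²=509 > ρ²=38 → inactive
F = F_att + ΣF_rep = (4.5179,14.8400)
p' = p + 1/4·F = (-3.8705,-7.2900)

Fx=4.5179 Fy=14.8400 x'=-3.8705 y'=-7.2900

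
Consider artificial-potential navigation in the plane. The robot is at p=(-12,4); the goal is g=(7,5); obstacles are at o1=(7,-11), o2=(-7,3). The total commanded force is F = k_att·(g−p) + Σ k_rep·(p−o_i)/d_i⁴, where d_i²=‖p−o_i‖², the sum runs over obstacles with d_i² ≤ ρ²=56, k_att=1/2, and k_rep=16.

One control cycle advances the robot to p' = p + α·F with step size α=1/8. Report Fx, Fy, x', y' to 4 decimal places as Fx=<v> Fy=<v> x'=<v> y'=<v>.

Fx=9.3817 Fy=0.5237 x'=-10.8273 y'=4.0655

F_att = 1/2·(g−p) = 1/2·(19,1) = (9.5000,0.5000)
o1: d²=586 > ρ²=56 → inactive
o2: d²=26 ≤ ρ²=56; F_rep = 16·(-5,1)/26² = (-0.1183,0.0237)
F = F_att + ΣF_rep = (9.3817,0.5237)
p' = p + 1/8·F = (-10.8273,4.0655)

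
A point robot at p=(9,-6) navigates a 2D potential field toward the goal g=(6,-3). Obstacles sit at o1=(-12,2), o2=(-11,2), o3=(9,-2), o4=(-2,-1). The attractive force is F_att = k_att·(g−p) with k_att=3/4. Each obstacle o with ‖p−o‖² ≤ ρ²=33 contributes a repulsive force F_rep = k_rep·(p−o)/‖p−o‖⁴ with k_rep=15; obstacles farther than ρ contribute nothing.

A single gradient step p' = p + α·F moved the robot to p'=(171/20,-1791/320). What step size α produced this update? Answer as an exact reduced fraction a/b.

F_att = 3/4·(g−p) = 3/4·(-3,3) = (-2.2500,2.2500)
o1: d²=505 > ρ²=33 → inactive
o2: d²=464 > ρ²=33 → inactive
o3: d²=16 ≤ ρ²=33; F_rep = 15·(0,-4)/16² = (0.0000,-0.2344)
o4: d²=146 > ρ²=33 → inactive
F = F_att + ΣF_rep = (-2.2500,2.0156)
Δp = p'−p = (-0.4500,0.4031); α = Δx/Fx = (-9/20) / (-9/4) = 1/5
check: Δy/Fy = (129/320) / (129/64) = 1/5 ✓

α = 1/5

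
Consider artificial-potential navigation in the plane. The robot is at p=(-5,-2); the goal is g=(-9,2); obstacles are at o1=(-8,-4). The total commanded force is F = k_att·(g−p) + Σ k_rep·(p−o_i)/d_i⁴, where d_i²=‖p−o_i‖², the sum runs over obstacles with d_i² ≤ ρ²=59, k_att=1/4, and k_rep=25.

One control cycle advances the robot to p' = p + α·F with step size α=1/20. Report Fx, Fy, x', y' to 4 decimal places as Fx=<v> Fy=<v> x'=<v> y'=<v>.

F_att = 1/4·(g−p) = 1/4·(-4,4) = (-1.0000,1.0000)
o1: d²=13 ≤ ρ²=59; F_rep = 25·(3,2)/13² = (0.4438,0.2959)
F = F_att + ΣF_rep = (-0.5562,1.2959)
p' = p + 1/20·F = (-5.0278,-1.9352)

Fx=-0.5562 Fy=1.2959 x'=-5.0278 y'=-1.9352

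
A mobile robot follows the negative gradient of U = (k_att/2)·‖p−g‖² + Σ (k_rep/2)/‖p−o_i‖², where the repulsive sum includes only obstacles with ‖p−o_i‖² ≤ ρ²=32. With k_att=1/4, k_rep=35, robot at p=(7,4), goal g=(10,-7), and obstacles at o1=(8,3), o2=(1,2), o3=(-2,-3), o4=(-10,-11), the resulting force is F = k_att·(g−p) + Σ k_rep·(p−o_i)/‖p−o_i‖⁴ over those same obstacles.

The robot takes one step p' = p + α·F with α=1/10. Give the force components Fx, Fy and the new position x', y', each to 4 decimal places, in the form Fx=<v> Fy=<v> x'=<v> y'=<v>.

Fx=-8.0000 Fy=6.0000 x'=6.2000 y'=4.6000

F_att = 1/4·(g−p) = 1/4·(3,-11) = (0.7500,-2.7500)
o1: d²=2 ≤ ρ²=32; F_rep = 35·(-1,1)/2² = (-8.7500,8.7500)
o2: d²=40 > ρ²=32 → inactive
o3: d²=130 > ρ²=32 → inactive
o4: d²=514 > ρ²=32 → inactive
F = F_att + ΣF_rep = (-8.0000,6.0000)
p' = p + 1/10·F = (6.2000,4.6000)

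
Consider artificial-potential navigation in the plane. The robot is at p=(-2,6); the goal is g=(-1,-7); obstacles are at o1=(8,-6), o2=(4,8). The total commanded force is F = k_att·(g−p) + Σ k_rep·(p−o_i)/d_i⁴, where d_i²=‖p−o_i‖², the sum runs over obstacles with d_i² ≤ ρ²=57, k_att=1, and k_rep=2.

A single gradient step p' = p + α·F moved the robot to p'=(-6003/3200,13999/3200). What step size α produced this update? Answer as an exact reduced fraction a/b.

F_att = 1·(g−p) = 1·(1,-13) = (1.0000,-13.0000)
o1: d²=244 > ρ²=57 → inactive
o2: d²=40 ≤ ρ²=57; F_rep = 2·(-6,-2)/40² = (-0.0075,-0.0025)
F = F_att + ΣF_rep = (0.9925,-13.0025)
Δp = p'−p = (0.1241,-1.6253); α = Δx/Fx = (397/3200) / (397/400) = 1/8
check: Δy/Fy = (-5201/3200) / (-5201/400) = 1/8 ✓

α = 1/8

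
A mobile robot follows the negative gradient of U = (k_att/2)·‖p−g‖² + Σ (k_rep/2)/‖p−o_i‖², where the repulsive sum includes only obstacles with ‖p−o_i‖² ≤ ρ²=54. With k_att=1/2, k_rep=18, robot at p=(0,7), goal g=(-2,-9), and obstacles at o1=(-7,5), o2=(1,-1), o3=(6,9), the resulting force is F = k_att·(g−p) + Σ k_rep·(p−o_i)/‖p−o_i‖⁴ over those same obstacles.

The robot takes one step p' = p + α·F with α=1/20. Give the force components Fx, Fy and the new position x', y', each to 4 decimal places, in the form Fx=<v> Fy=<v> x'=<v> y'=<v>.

Fx=-1.0226 Fy=-8.0097 x'=-0.0511 y'=6.5995

F_att = 1/2·(g−p) = 1/2·(-2,-16) = (-1.0000,-8.0000)
o1: d²=53 ≤ ρ²=54; F_rep = 18·(7,2)/53² = (0.0449,0.0128)
o2: d²=65 > ρ²=54 → inactive
o3: d²=40 ≤ ρ²=54; F_rep = 18·(-6,-2)/40² = (-0.0675,-0.0225)
F = F_att + ΣF_rep = (-1.0226,-8.0097)
p' = p + 1/20·F = (-0.0511,6.5995)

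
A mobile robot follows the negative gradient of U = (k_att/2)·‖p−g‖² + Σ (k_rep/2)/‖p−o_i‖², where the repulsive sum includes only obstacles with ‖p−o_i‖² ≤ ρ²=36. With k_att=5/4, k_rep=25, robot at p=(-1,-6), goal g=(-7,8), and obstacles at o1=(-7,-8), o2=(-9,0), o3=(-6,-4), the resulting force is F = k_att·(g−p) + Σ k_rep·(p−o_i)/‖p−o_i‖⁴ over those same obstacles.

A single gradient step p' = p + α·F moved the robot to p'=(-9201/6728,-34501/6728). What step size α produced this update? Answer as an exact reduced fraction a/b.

F_att = 5/4·(g−p) = 5/4·(-6,14) = (-7.5000,17.5000)
o1: d²=40 > ρ²=36 → inactive
o2: d²=100 > ρ²=36 → inactive
o3: d²=29 ≤ ρ²=36; F_rep = 25·(5,-2)/29² = (0.1486,-0.0595)
F = F_att + ΣF_rep = (-7.3514,17.4405)
Δp = p'−p = (-0.3676,0.8720); α = Δx/Fx = (-2473/6728) / (-12365/1682) = 1/20
check: Δy/Fy = (5867/6728) / (29335/1682) = 1/20 ✓

α = 1/20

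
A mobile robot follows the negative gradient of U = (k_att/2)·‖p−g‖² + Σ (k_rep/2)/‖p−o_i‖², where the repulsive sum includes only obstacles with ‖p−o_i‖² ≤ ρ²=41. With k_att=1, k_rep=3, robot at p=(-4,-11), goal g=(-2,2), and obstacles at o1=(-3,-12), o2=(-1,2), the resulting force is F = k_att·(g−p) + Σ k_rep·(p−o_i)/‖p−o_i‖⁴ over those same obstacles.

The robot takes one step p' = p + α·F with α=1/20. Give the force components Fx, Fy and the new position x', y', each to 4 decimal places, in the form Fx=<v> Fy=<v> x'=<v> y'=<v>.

F_att = 1·(g−p) = 1·(2,13) = (2.0000,13.0000)
o1: d²=2 ≤ ρ²=41; F_rep = 3·(-1,1)/2² = (-0.7500,0.7500)
o2: d²=178 > ρ²=41 → inactive
F = F_att + ΣF_rep = (1.2500,13.7500)
p' = p + 1/20·F = (-3.9375,-10.3125)

Fx=1.2500 Fy=13.7500 x'=-3.9375 y'=-10.3125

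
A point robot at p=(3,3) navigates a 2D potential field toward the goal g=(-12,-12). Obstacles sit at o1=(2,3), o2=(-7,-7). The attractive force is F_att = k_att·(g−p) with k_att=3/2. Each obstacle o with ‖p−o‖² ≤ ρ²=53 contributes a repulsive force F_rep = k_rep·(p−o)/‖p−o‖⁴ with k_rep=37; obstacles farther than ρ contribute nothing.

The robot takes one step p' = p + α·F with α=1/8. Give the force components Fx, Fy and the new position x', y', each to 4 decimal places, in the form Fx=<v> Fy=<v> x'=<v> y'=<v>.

Fx=14.5000 Fy=-22.5000 x'=4.8125 y'=0.1875

F_att = 3/2·(g−p) = 3/2·(-15,-15) = (-22.5000,-22.5000)
o1: d²=1 ≤ ρ²=53; F_rep = 37·(1,0)/1² = (37.0000,0.0000)
o2: d²=200 > ρ²=53 → inactive
F = F_att + ΣF_rep = (14.5000,-22.5000)
p' = p + 1/8·F = (4.8125,0.1875)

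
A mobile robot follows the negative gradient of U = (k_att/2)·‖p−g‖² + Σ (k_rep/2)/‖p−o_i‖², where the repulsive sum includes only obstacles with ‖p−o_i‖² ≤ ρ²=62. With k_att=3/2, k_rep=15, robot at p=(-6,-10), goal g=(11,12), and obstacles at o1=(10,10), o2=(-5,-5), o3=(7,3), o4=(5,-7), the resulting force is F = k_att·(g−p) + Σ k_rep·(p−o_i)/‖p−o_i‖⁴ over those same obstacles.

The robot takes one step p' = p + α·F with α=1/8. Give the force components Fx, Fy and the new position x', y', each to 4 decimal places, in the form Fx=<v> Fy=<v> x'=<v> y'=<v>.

F_att = 3/2·(g−p) = 3/2·(17,22) = (25.5000,33.0000)
o1: d²=656 > ρ²=62 → inactive
o2: d²=26 ≤ ρ²=62; F_rep = 15·(-1,-5)/26² = (-0.0222,-0.1109)
o3: d²=338 > ρ²=62 → inactive
o4: d²=130 > ρ²=62 → inactive
F = F_att + ΣF_rep = (25.4778,32.8891)
p' = p + 1/8·F = (-2.8153,-5.8889)

Fx=25.4778 Fy=32.8891 x'=-2.8153 y'=-5.8889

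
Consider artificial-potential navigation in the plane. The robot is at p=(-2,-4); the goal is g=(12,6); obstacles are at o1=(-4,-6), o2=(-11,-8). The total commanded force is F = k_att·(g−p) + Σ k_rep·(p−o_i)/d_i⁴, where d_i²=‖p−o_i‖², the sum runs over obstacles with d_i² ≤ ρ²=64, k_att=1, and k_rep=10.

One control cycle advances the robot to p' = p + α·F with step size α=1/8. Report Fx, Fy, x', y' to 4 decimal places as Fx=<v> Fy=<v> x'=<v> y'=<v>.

F_att = 1·(g−p) = 1·(14,10) = (14.0000,10.0000)
o1: d²=8 ≤ ρ²=64; F_rep = 10·(2,2)/8² = (0.3125,0.3125)
o2: d²=97 > ρ²=64 → inactive
F = F_att + ΣF_rep = (14.3125,10.3125)
p' = p + 1/8·F = (-0.2109,-2.7109)

Fx=14.3125 Fy=10.3125 x'=-0.2109 y'=-2.7109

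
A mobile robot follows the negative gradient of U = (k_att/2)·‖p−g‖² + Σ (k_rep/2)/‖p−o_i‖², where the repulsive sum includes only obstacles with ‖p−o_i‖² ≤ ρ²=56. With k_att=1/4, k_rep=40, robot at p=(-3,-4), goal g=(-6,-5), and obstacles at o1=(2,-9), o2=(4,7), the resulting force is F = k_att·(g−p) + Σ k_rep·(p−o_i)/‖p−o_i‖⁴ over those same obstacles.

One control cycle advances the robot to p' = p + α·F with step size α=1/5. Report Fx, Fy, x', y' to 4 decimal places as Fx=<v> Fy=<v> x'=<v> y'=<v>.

Fx=-0.8300 Fy=-0.1700 x'=-3.1660 y'=-4.0340

F_att = 1/4·(g−p) = 1/4·(-3,-1) = (-0.7500,-0.2500)
o1: d²=50 ≤ ρ²=56; F_rep = 40·(-5,5)/50² = (-0.0800,0.0800)
o2: d²=170 > ρ²=56 → inactive
F = F_att + ΣF_rep = (-0.8300,-0.1700)
p' = p + 1/5·F = (-3.1660,-4.0340)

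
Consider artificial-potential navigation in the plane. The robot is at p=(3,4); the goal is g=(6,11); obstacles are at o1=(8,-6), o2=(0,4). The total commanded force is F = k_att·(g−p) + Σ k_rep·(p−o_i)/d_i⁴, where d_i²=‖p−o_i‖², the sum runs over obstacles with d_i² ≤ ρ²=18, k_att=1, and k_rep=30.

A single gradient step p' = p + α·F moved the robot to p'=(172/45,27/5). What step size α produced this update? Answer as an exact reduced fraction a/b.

F_att = 1·(g−p) = 1·(3,7) = (3.0000,7.0000)
o1: d²=125 > ρ²=18 → inactive
o2: d²=9 ≤ ρ²=18; F_rep = 30·(3,0)/9² = (1.1111,0.0000)
F = F_att + ΣF_rep = (4.1111,7.0000)
Δp = p'−p = (0.8222,1.4000); α = Δx/Fx = (37/45) / (37/9) = 1/5
check: Δy/Fy = (7/5) / (7) = 1/5 ✓

α = 1/5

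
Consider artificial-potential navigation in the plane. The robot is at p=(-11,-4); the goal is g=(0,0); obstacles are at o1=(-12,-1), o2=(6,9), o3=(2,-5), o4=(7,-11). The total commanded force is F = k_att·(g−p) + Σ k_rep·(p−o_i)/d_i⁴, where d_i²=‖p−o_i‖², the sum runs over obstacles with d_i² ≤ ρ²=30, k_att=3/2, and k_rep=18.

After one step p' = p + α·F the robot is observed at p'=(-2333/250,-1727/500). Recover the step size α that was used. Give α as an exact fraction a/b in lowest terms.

α = 1/10

F_att = 3/2·(g−p) = 3/2·(11,4) = (16.5000,6.0000)
o1: d²=10 ≤ ρ²=30; F_rep = 18·(1,-3)/10² = (0.1800,-0.5400)
o2: d²=458 > ρ²=30 → inactive
o3: d²=170 > ρ²=30 → inactive
o4: d²=373 > ρ²=30 → inactive
F = F_att + ΣF_rep = (16.6800,5.4600)
Δp = p'−p = (1.6680,0.5460); α = Δx/Fx = (417/250) / (417/25) = 1/10
check: Δy/Fy = (273/500) / (273/50) = 1/10 ✓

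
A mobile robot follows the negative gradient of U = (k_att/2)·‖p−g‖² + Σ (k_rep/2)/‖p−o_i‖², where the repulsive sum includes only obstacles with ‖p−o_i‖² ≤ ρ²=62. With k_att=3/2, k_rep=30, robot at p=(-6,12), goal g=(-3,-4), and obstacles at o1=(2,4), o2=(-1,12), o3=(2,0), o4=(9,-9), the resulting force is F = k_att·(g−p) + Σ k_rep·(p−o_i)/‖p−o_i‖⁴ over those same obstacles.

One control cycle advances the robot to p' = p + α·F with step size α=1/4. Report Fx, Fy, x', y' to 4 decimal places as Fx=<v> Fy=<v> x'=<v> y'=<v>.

F_att = 3/2·(g−p) = 3/2·(3,-16) = (4.5000,-24.0000)
o1: d²=128 > ρ²=62 → inactive
o2: d²=25 ≤ ρ²=62; F_rep = 30·(-5,0)/25² = (-0.2400,0.0000)
o3: d²=208 > ρ²=62 → inactive
o4: d²=666 > ρ²=62 → inactive
F = F_att + ΣF_rep = (4.2600,-24.0000)
p' = p + 1/4·F = (-4.9350,6.0000)

Fx=4.2600 Fy=-24.0000 x'=-4.9350 y'=6.0000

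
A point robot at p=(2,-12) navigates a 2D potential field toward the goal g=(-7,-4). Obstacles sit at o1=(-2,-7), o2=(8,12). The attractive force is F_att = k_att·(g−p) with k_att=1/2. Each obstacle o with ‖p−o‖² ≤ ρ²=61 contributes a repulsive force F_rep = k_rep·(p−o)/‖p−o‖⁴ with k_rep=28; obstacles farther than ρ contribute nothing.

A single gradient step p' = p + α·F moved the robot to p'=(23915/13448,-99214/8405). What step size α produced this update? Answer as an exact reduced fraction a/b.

F_att = 1/2·(g−p) = 1/2·(-9,8) = (-4.5000,4.0000)
o1: d²=41 ≤ ρ²=61; F_rep = 28·(4,-5)/41² = (0.0666,-0.0833)
o2: d²=612 > ρ²=61 → inactive
F = F_att + ΣF_rep = (-4.4334,3.9167)
Δp = p'−p = (-0.2217,0.1958); α = Δx/Fx = (-2981/13448) / (-14905/3362) = 1/20
check: Δy/Fy = (1646/8405) / (6584/1681) = 1/20 ✓

α = 1/20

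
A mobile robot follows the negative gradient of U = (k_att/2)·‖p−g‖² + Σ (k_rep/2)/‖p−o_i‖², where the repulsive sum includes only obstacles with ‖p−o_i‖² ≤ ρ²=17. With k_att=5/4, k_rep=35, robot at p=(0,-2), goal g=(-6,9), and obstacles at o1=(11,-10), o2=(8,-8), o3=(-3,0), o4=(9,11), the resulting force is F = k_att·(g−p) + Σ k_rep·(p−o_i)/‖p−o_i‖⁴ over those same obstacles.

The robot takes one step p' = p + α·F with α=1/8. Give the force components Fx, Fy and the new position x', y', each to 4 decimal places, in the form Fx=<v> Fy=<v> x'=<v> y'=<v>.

Fx=-6.8787 Fy=13.3358 x'=-0.8598 y'=-0.3330

F_att = 5/4·(g−p) = 5/4·(-6,11) = (-7.5000,13.7500)
o1: d²=185 > ρ²=17 → inactive
o2: d²=100 > ρ²=17 → inactive
o3: d²=13 ≤ ρ²=17; F_rep = 35·(3,-2)/13² = (0.6213,-0.4142)
o4: d²=250 > ρ²=17 → inactive
F = F_att + ΣF_rep = (-6.8787,13.3358)
p' = p + 1/8·F = (-0.8598,-0.3330)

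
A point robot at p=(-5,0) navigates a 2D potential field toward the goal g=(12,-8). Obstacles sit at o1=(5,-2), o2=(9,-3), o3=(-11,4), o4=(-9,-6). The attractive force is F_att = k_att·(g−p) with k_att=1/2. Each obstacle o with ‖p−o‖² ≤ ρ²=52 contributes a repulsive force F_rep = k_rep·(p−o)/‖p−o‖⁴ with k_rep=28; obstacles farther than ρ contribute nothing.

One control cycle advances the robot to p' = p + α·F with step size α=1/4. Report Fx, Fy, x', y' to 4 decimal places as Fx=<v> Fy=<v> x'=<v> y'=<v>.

F_att = 1/2·(g−p) = 1/2·(17,-8) = (8.5000,-4.0000)
o1: d²=104 > ρ²=52 → inactive
o2: d²=205 > ρ²=52 → inactive
o3: d²=52 ≤ ρ²=52; F_rep = 28·(6,-4)/52² = (0.0621,-0.0414)
o4: d²=52 ≤ ρ²=52; F_rep = 28·(4,6)/52² = (0.0414,0.0621)
F = F_att + ΣF_rep = (8.6036,-3.9793)
p' = p + 1/4·F = (-2.8491,-0.9948)

Fx=8.6036 Fy=-3.9793 x'=-2.8491 y'=-0.9948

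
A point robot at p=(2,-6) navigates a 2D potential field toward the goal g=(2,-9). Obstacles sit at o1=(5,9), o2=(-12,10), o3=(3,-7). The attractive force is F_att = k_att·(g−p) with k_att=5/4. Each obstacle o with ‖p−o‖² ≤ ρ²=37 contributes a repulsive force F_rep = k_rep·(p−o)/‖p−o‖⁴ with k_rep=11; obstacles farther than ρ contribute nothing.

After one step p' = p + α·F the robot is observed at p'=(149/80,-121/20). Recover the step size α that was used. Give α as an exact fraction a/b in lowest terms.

α = 1/20

F_att = 5/4·(g−p) = 5/4·(0,-3) = (0.0000,-3.7500)
o1: d²=234 > ρ²=37 → inactive
o2: d²=452 > ρ²=37 → inactive
o3: d²=2 ≤ ρ²=37; F_rep = 11·(-1,1)/2² = (-2.7500,2.7500)
F = F_att + ΣF_rep = (-2.7500,-1.0000)
Δp = p'−p = (-0.1375,-0.0500); α = Δx/Fx = (-11/80) / (-11/4) = 1/20
check: Δy/Fy = (-1/20) / (-1) = 1/20 ✓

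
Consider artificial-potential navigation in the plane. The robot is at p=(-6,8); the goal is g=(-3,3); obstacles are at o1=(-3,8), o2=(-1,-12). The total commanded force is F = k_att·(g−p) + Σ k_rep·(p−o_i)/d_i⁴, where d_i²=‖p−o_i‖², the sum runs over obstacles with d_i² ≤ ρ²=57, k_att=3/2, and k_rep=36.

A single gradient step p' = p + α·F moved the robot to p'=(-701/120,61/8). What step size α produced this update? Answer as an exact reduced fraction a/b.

F_att = 3/2·(g−p) = 3/2·(3,-5) = (4.5000,-7.5000)
o1: d²=9 ≤ ρ²=57; F_rep = 36·(-3,0)/9² = (-1.3333,0.0000)
o2: d²=425 > ρ²=57 → inactive
F = F_att + ΣF_rep = (3.1667,-7.5000)
Δp = p'−p = (0.1583,-0.3750); α = Δx/Fx = (19/120) / (19/6) = 1/20
check: Δy/Fy = (-3/8) / (-15/2) = 1/20 ✓

α = 1/20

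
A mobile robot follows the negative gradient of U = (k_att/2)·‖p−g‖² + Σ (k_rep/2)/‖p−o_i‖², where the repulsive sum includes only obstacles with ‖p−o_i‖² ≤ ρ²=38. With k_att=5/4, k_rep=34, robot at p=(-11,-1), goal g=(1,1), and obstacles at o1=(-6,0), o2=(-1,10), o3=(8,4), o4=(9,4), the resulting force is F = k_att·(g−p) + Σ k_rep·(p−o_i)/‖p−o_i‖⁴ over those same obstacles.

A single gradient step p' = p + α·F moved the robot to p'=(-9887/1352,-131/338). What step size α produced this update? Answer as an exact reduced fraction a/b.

F_att = 5/4·(g−p) = 5/4·(12,2) = (15.0000,2.5000)
o1: d²=26 ≤ ρ²=38; F_rep = 34·(-5,-1)/26² = (-0.2515,-0.0503)
o2: d²=221 > ρ²=38 → inactive
o3: d²=386 > ρ²=38 → inactive
o4: d²=425 > ρ²=38 → inactive
F = F_att + ΣF_rep = (14.7485,2.4497)
Δp = p'−p = (3.6871,0.6124); α = Δx/Fx = (4985/1352) / (4985/338) = 1/4
check: Δy/Fy = (207/338) / (414/169) = 1/4 ✓

α = 1/4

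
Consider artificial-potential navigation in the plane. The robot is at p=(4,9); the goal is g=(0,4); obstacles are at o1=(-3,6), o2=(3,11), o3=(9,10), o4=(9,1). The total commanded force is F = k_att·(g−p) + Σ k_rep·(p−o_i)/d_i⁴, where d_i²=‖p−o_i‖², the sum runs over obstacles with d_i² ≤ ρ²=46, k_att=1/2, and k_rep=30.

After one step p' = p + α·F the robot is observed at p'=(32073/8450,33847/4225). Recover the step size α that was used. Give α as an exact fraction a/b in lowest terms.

α = 1/5

F_att = 1/2·(g−p) = 1/2·(-4,-5) = (-2.0000,-2.5000)
o1: d²=58 > ρ²=46 → inactive
o2: d²=5 ≤ ρ²=46; F_rep = 30·(1,-2)/5² = (1.2000,-2.4000)
o3: d²=26 ≤ ρ²=46; F_rep = 30·(-5,-1)/26² = (-0.2219,-0.0444)
o4: d²=89 > ρ²=46 → inactive
F = F_att + ΣF_rep = (-1.0219,-4.9444)
Δp = p'−p = (-0.2044,-0.9889); α = Δx/Fx = (-1727/8450) / (-1727/1690) = 1/5
check: Δy/Fy = (-4178/4225) / (-4178/845) = 1/5 ✓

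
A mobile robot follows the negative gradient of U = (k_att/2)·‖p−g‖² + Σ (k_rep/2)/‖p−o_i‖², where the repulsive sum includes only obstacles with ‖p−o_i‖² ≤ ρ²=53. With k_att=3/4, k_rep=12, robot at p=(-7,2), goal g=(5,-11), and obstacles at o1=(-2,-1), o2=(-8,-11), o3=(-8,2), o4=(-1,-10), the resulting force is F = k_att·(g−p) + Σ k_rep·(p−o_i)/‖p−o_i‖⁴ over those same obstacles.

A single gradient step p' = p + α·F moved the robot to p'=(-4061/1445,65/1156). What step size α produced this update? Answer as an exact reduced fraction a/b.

F_att = 3/4·(g−p) = 3/4·(12,-13) = (9.0000,-9.7500)
o1: d²=34 ≤ ρ²=53; F_rep = 12·(-5,3)/34² = (-0.0519,0.0311)
o2: d²=170 > ρ²=53 → inactive
o3: d²=1 ≤ ρ²=53; F_rep = 12·(1,0)/1² = (12.0000,0.0000)
o4: d²=180 > ρ²=53 → inactive
F = F_att + ΣF_rep = (20.9481,-9.7189)
Δp = p'−p = (4.1896,-1.9438); α = Δx/Fx = (6054/1445) / (6054/289) = 1/5
check: Δy/Fy = (-2247/1156) / (-11235/1156) = 1/5 ✓

α = 1/5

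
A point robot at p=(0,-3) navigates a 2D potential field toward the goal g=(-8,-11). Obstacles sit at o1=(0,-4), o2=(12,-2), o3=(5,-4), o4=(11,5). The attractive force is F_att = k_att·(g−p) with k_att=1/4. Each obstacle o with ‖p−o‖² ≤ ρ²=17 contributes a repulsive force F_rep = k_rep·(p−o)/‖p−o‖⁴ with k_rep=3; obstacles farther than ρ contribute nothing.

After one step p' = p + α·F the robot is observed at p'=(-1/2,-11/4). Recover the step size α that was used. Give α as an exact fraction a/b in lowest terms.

F_att = 1/4·(g−p) = 1/4·(-8,-8) = (-2.0000,-2.0000)
o1: d²=1 ≤ ρ²=17; F_rep = 3·(0,1)/1² = (0.0000,3.0000)
o2: d²=145 > ρ²=17 → inactive
o3: d²=26 > ρ²=17 → inactive
o4: d²=185 > ρ²=17 → inactive
F = F_att + ΣF_rep = (-2.0000,1.0000)
Δp = p'−p = (-0.5000,0.2500); α = Δx/Fx = (-1/2) / (-2) = 1/4
check: Δy/Fy = (1/4) / (1) = 1/4 ✓

α = 1/4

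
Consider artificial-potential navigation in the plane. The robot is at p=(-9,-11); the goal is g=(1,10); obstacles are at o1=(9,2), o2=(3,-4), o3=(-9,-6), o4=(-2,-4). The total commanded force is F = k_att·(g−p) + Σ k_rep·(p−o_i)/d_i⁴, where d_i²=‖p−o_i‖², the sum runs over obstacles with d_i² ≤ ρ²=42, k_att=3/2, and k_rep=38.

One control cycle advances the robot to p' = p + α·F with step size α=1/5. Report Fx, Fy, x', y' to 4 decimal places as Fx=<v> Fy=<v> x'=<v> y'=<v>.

Fx=15.0000 Fy=31.1960 x'=-6.0000 y'=-4.7608

F_att = 3/2·(g−p) = 3/2·(10,21) = (15.0000,31.5000)
o1: d²=493 > ρ²=42 → inactive
o2: d²=193 > ρ²=42 → inactive
o3: d²=25 ≤ ρ²=42; F_rep = 38·(0,-5)/25² = (0.0000,-0.3040)
o4: d²=98 > ρ²=42 → inactive
F = F_att + ΣF_rep = (15.0000,31.1960)
p' = p + 1/5·F = (-6.0000,-4.7608)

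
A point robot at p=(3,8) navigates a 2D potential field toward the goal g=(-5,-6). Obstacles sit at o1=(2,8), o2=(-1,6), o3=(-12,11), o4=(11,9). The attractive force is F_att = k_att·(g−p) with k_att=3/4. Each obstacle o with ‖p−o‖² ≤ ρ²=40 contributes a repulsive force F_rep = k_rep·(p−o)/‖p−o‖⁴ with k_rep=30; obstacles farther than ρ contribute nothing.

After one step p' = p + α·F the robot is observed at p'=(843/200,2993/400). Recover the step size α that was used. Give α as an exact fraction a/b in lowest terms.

F_att = 3/4·(g−p) = 3/4·(-8,-14) = (-6.0000,-10.5000)
o1: d²=1 ≤ ρ²=40; F_rep = 30·(1,0)/1² = (30.0000,0.0000)
o2: d²=20 ≤ ρ²=40; F_rep = 30·(4,2)/20² = (0.3000,0.1500)
o3: d²=234 > ρ²=40 → inactive
o4: d²=65 > ρ²=40 → inactive
F = F_att + ΣF_rep = (24.3000,-10.3500)
Δp = p'−p = (1.2150,-0.5175); α = Δx/Fx = (243/200) / (243/10) = 1/20
check: Δy/Fy = (-207/400) / (-207/20) = 1/20 ✓

α = 1/20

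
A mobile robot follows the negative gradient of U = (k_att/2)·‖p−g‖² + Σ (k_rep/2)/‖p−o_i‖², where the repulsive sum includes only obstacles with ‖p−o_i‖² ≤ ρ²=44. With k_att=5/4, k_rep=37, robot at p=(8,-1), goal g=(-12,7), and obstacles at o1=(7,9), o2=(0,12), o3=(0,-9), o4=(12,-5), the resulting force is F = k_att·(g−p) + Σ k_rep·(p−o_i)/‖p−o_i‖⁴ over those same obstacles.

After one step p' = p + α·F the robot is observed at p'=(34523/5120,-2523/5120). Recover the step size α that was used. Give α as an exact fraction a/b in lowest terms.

F_att = 5/4·(g−p) = 5/4·(-20,8) = (-25.0000,10.0000)
o1: d²=101 > ρ²=44 → inactive
o2: d²=233 > ρ²=44 → inactive
o3: d²=128 > ρ²=44 → inactive
o4: d²=32 ≤ ρ²=44; F_rep = 37·(-4,4)/32² = (-0.1445,0.1445)
F = F_att + ΣF_rep = (-25.1445,10.1445)
Δp = p'−p = (-1.2572,0.5072); α = Δx/Fx = (-6437/5120) / (-6437/256) = 1/20
check: Δy/Fy = (2597/5120) / (2597/256) = 1/20 ✓

α = 1/20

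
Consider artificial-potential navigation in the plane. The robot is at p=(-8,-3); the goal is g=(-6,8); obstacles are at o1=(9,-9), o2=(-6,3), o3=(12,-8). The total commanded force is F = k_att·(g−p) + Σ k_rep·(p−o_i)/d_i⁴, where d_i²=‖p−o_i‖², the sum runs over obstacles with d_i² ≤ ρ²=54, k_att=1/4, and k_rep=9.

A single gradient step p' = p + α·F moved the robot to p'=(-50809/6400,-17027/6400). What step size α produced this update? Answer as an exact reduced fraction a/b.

α = 1/8

F_att = 1/4·(g−p) = 1/4·(2,11) = (0.5000,2.7500)
o1: d²=325 > ρ²=54 → inactive
o2: d²=40 ≤ ρ²=54; F_rep = 9·(-2,-6)/40² = (-0.0112,-0.0338)
o3: d²=425 > ρ²=54 → inactive
F = F_att + ΣF_rep = (0.4888,2.7163)
Δp = p'−p = (0.0611,0.3395); α = Δx/Fx = (391/6400) / (391/800) = 1/8
check: Δy/Fy = (2173/6400) / (2173/800) = 1/8 ✓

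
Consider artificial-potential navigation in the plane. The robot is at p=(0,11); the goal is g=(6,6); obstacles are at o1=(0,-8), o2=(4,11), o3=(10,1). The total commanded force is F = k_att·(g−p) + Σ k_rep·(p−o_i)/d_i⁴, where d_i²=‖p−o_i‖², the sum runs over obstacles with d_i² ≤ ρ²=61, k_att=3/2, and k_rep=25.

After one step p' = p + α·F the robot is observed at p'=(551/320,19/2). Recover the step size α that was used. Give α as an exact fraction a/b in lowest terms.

F_att = 3/2·(g−p) = 3/2·(6,-5) = (9.0000,-7.5000)
o1: d²=361 > ρ²=61 → inactive
o2: d²=16 ≤ ρ²=61; F_rep = 25·(-4,0)/16² = (-0.3906,0.0000)
o3: d²=200 > ρ²=61 → inactive
F = F_att + ΣF_rep = (8.6094,-7.5000)
Δp = p'−p = (1.7219,-1.5000); α = Δx/Fx = (551/320) / (551/64) = 1/5
check: Δy/Fy = (-3/2) / (-15/2) = 1/5 ✓

α = 1/5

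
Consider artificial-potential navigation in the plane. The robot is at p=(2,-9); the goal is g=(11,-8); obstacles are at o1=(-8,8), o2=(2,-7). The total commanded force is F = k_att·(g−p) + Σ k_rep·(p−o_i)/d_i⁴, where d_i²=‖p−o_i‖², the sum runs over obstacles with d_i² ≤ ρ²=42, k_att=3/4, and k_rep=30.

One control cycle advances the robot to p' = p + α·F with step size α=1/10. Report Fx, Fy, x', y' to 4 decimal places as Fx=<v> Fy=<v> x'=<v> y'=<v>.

F_att = 3/4·(g−p) = 3/4·(9,1) = (6.7500,0.7500)
o1: d²=389 > ρ²=42 → inactive
o2: d²=4 ≤ ρ²=42; F_rep = 30·(0,-2)/4² = (0.0000,-3.7500)
F = F_att + ΣF_rep = (6.7500,-3.0000)
p' = p + 1/10·F = (2.6750,-9.3000)

Fx=6.7500 Fy=-3.0000 x'=2.6750 y'=-9.3000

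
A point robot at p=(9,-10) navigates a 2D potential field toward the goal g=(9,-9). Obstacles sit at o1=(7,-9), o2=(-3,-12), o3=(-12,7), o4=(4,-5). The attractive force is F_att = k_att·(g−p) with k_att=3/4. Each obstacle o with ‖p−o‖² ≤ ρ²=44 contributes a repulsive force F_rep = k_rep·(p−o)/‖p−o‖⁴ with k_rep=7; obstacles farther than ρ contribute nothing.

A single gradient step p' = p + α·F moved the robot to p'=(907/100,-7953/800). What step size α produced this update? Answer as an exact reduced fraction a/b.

F_att = 3/4·(g−p) = 3/4·(0,1) = (0.0000,0.7500)
o1: d²=5 ≤ ρ²=44; F_rep = 7·(2,-1)/5² = (0.5600,-0.2800)
o2: d²=148 > ρ²=44 → inactive
o3: d²=730 > ρ²=44 → inactive
o4: d²=50 > ρ²=44 → inactive
F = F_att + ΣF_rep = (0.5600,0.4700)
Δp = p'−p = (0.0700,0.0587); α = Δx/Fx = (7/100) / (14/25) = 1/8
check: Δy/Fy = (47/800) / (47/100) = 1/8 ✓

α = 1/8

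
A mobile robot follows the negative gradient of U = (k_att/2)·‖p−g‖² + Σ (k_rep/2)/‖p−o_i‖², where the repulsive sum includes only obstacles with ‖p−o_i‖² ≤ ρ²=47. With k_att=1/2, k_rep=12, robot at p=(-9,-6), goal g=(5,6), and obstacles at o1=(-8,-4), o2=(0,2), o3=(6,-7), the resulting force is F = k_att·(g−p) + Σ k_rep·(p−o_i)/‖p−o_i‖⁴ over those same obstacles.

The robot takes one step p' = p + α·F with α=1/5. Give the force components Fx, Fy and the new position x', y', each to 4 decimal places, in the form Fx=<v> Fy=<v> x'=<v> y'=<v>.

Fx=6.5200 Fy=5.0400 x'=-7.6960 y'=-4.9920

F_att = 1/2·(g−p) = 1/2·(14,12) = (7.0000,6.0000)
o1: d²=5 ≤ ρ²=47; F_rep = 12·(-1,-2)/5² = (-0.4800,-0.9600)
o2: d²=145 > ρ²=47 → inactive
o3: d²=226 > ρ²=47 → inactive
F = F_att + ΣF_rep = (6.5200,5.0400)
p' = p + 1/5·F = (-7.6960,-4.9920)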